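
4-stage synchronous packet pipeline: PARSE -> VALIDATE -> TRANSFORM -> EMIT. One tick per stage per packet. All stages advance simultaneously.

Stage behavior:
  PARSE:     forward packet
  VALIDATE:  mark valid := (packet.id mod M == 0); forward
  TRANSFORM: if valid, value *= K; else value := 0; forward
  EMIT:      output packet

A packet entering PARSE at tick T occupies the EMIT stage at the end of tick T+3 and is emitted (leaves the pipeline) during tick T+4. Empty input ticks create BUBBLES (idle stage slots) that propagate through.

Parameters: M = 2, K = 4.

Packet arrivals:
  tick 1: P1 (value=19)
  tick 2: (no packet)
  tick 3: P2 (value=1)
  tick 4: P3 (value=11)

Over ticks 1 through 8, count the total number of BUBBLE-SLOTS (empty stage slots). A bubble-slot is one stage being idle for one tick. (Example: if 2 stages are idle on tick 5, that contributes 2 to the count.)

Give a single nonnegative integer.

Tick 1: [PARSE:P1(v=19,ok=F), VALIDATE:-, TRANSFORM:-, EMIT:-] out:-; bubbles=3
Tick 2: [PARSE:-, VALIDATE:P1(v=19,ok=F), TRANSFORM:-, EMIT:-] out:-; bubbles=3
Tick 3: [PARSE:P2(v=1,ok=F), VALIDATE:-, TRANSFORM:P1(v=0,ok=F), EMIT:-] out:-; bubbles=2
Tick 4: [PARSE:P3(v=11,ok=F), VALIDATE:P2(v=1,ok=T), TRANSFORM:-, EMIT:P1(v=0,ok=F)] out:-; bubbles=1
Tick 5: [PARSE:-, VALIDATE:P3(v=11,ok=F), TRANSFORM:P2(v=4,ok=T), EMIT:-] out:P1(v=0); bubbles=2
Tick 6: [PARSE:-, VALIDATE:-, TRANSFORM:P3(v=0,ok=F), EMIT:P2(v=4,ok=T)] out:-; bubbles=2
Tick 7: [PARSE:-, VALIDATE:-, TRANSFORM:-, EMIT:P3(v=0,ok=F)] out:P2(v=4); bubbles=3
Tick 8: [PARSE:-, VALIDATE:-, TRANSFORM:-, EMIT:-] out:P3(v=0); bubbles=4
Total bubble-slots: 20

Answer: 20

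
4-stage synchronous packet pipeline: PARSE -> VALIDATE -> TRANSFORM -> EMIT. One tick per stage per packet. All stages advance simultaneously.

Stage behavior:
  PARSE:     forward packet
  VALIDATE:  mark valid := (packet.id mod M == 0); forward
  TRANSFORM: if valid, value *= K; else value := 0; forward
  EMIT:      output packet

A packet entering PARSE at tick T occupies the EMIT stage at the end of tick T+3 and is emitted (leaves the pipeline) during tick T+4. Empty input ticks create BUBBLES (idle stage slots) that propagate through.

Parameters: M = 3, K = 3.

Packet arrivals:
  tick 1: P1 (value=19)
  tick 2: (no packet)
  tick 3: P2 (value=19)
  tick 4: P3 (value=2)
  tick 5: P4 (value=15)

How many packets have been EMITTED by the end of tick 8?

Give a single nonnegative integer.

Tick 1: [PARSE:P1(v=19,ok=F), VALIDATE:-, TRANSFORM:-, EMIT:-] out:-; in:P1
Tick 2: [PARSE:-, VALIDATE:P1(v=19,ok=F), TRANSFORM:-, EMIT:-] out:-; in:-
Tick 3: [PARSE:P2(v=19,ok=F), VALIDATE:-, TRANSFORM:P1(v=0,ok=F), EMIT:-] out:-; in:P2
Tick 4: [PARSE:P3(v=2,ok=F), VALIDATE:P2(v=19,ok=F), TRANSFORM:-, EMIT:P1(v=0,ok=F)] out:-; in:P3
Tick 5: [PARSE:P4(v=15,ok=F), VALIDATE:P3(v=2,ok=T), TRANSFORM:P2(v=0,ok=F), EMIT:-] out:P1(v=0); in:P4
Tick 6: [PARSE:-, VALIDATE:P4(v=15,ok=F), TRANSFORM:P3(v=6,ok=T), EMIT:P2(v=0,ok=F)] out:-; in:-
Tick 7: [PARSE:-, VALIDATE:-, TRANSFORM:P4(v=0,ok=F), EMIT:P3(v=6,ok=T)] out:P2(v=0); in:-
Tick 8: [PARSE:-, VALIDATE:-, TRANSFORM:-, EMIT:P4(v=0,ok=F)] out:P3(v=6); in:-
Emitted by tick 8: ['P1', 'P2', 'P3']

Answer: 3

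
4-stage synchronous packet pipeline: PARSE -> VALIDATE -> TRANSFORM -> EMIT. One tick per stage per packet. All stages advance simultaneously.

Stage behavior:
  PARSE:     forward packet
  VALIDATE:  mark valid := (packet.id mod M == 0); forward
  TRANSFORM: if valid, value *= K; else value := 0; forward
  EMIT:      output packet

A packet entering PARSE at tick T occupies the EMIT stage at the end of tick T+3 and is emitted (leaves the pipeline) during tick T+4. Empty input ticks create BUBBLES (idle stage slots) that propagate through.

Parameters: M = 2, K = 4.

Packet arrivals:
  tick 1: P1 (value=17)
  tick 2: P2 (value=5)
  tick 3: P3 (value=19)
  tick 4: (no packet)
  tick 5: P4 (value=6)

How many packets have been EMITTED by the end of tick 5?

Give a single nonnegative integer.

Answer: 1

Derivation:
Tick 1: [PARSE:P1(v=17,ok=F), VALIDATE:-, TRANSFORM:-, EMIT:-] out:-; in:P1
Tick 2: [PARSE:P2(v=5,ok=F), VALIDATE:P1(v=17,ok=F), TRANSFORM:-, EMIT:-] out:-; in:P2
Tick 3: [PARSE:P3(v=19,ok=F), VALIDATE:P2(v=5,ok=T), TRANSFORM:P1(v=0,ok=F), EMIT:-] out:-; in:P3
Tick 4: [PARSE:-, VALIDATE:P3(v=19,ok=F), TRANSFORM:P2(v=20,ok=T), EMIT:P1(v=0,ok=F)] out:-; in:-
Tick 5: [PARSE:P4(v=6,ok=F), VALIDATE:-, TRANSFORM:P3(v=0,ok=F), EMIT:P2(v=20,ok=T)] out:P1(v=0); in:P4
Emitted by tick 5: ['P1']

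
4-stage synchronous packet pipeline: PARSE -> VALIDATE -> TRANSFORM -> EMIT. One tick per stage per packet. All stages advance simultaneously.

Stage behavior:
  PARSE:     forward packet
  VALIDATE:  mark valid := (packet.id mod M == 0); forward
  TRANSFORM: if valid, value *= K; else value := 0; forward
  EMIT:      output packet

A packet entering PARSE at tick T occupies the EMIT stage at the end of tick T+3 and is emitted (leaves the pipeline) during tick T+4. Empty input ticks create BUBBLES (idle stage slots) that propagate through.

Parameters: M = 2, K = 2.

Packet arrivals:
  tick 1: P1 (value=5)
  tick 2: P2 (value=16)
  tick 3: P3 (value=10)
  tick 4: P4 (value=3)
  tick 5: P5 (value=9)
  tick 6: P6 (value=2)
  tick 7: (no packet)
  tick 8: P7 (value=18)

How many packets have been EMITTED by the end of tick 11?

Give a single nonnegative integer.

Answer: 6

Derivation:
Tick 1: [PARSE:P1(v=5,ok=F), VALIDATE:-, TRANSFORM:-, EMIT:-] out:-; in:P1
Tick 2: [PARSE:P2(v=16,ok=F), VALIDATE:P1(v=5,ok=F), TRANSFORM:-, EMIT:-] out:-; in:P2
Tick 3: [PARSE:P3(v=10,ok=F), VALIDATE:P2(v=16,ok=T), TRANSFORM:P1(v=0,ok=F), EMIT:-] out:-; in:P3
Tick 4: [PARSE:P4(v=3,ok=F), VALIDATE:P3(v=10,ok=F), TRANSFORM:P2(v=32,ok=T), EMIT:P1(v=0,ok=F)] out:-; in:P4
Tick 5: [PARSE:P5(v=9,ok=F), VALIDATE:P4(v=3,ok=T), TRANSFORM:P3(v=0,ok=F), EMIT:P2(v=32,ok=T)] out:P1(v=0); in:P5
Tick 6: [PARSE:P6(v=2,ok=F), VALIDATE:P5(v=9,ok=F), TRANSFORM:P4(v=6,ok=T), EMIT:P3(v=0,ok=F)] out:P2(v=32); in:P6
Tick 7: [PARSE:-, VALIDATE:P6(v=2,ok=T), TRANSFORM:P5(v=0,ok=F), EMIT:P4(v=6,ok=T)] out:P3(v=0); in:-
Tick 8: [PARSE:P7(v=18,ok=F), VALIDATE:-, TRANSFORM:P6(v=4,ok=T), EMIT:P5(v=0,ok=F)] out:P4(v=6); in:P7
Tick 9: [PARSE:-, VALIDATE:P7(v=18,ok=F), TRANSFORM:-, EMIT:P6(v=4,ok=T)] out:P5(v=0); in:-
Tick 10: [PARSE:-, VALIDATE:-, TRANSFORM:P7(v=0,ok=F), EMIT:-] out:P6(v=4); in:-
Tick 11: [PARSE:-, VALIDATE:-, TRANSFORM:-, EMIT:P7(v=0,ok=F)] out:-; in:-
Emitted by tick 11: ['P1', 'P2', 'P3', 'P4', 'P5', 'P6']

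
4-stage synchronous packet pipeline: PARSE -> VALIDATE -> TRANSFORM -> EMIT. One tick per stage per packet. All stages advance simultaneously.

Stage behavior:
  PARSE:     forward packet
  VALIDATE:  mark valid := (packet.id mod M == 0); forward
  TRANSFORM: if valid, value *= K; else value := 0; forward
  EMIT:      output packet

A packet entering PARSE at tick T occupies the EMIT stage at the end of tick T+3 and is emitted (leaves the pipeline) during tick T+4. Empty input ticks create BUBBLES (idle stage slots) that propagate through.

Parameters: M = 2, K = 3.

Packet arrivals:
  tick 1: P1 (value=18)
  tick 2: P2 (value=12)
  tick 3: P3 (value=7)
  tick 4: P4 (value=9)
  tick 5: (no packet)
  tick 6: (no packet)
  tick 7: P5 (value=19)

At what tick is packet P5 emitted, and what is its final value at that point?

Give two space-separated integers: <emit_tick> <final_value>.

Tick 1: [PARSE:P1(v=18,ok=F), VALIDATE:-, TRANSFORM:-, EMIT:-] out:-; in:P1
Tick 2: [PARSE:P2(v=12,ok=F), VALIDATE:P1(v=18,ok=F), TRANSFORM:-, EMIT:-] out:-; in:P2
Tick 3: [PARSE:P3(v=7,ok=F), VALIDATE:P2(v=12,ok=T), TRANSFORM:P1(v=0,ok=F), EMIT:-] out:-; in:P3
Tick 4: [PARSE:P4(v=9,ok=F), VALIDATE:P3(v=7,ok=F), TRANSFORM:P2(v=36,ok=T), EMIT:P1(v=0,ok=F)] out:-; in:P4
Tick 5: [PARSE:-, VALIDATE:P4(v=9,ok=T), TRANSFORM:P3(v=0,ok=F), EMIT:P2(v=36,ok=T)] out:P1(v=0); in:-
Tick 6: [PARSE:-, VALIDATE:-, TRANSFORM:P4(v=27,ok=T), EMIT:P3(v=0,ok=F)] out:P2(v=36); in:-
Tick 7: [PARSE:P5(v=19,ok=F), VALIDATE:-, TRANSFORM:-, EMIT:P4(v=27,ok=T)] out:P3(v=0); in:P5
Tick 8: [PARSE:-, VALIDATE:P5(v=19,ok=F), TRANSFORM:-, EMIT:-] out:P4(v=27); in:-
Tick 9: [PARSE:-, VALIDATE:-, TRANSFORM:P5(v=0,ok=F), EMIT:-] out:-; in:-
Tick 10: [PARSE:-, VALIDATE:-, TRANSFORM:-, EMIT:P5(v=0,ok=F)] out:-; in:-
Tick 11: [PARSE:-, VALIDATE:-, TRANSFORM:-, EMIT:-] out:P5(v=0); in:-
P5: arrives tick 7, valid=False (id=5, id%2=1), emit tick 11, final value 0

Answer: 11 0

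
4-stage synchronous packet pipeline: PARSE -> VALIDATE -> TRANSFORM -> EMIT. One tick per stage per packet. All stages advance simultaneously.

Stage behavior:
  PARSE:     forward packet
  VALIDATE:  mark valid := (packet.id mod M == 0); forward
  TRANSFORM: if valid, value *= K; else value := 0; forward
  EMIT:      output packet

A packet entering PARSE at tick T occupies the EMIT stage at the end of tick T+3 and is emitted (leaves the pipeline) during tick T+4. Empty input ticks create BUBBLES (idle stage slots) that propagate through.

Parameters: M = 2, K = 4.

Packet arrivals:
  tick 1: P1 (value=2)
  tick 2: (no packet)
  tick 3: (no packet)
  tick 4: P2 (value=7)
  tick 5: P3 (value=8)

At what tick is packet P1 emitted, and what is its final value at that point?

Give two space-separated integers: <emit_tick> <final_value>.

Tick 1: [PARSE:P1(v=2,ok=F), VALIDATE:-, TRANSFORM:-, EMIT:-] out:-; in:P1
Tick 2: [PARSE:-, VALIDATE:P1(v=2,ok=F), TRANSFORM:-, EMIT:-] out:-; in:-
Tick 3: [PARSE:-, VALIDATE:-, TRANSFORM:P1(v=0,ok=F), EMIT:-] out:-; in:-
Tick 4: [PARSE:P2(v=7,ok=F), VALIDATE:-, TRANSFORM:-, EMIT:P1(v=0,ok=F)] out:-; in:P2
Tick 5: [PARSE:P3(v=8,ok=F), VALIDATE:P2(v=7,ok=T), TRANSFORM:-, EMIT:-] out:P1(v=0); in:P3
Tick 6: [PARSE:-, VALIDATE:P3(v=8,ok=F), TRANSFORM:P2(v=28,ok=T), EMIT:-] out:-; in:-
Tick 7: [PARSE:-, VALIDATE:-, TRANSFORM:P3(v=0,ok=F), EMIT:P2(v=28,ok=T)] out:-; in:-
Tick 8: [PARSE:-, VALIDATE:-, TRANSFORM:-, EMIT:P3(v=0,ok=F)] out:P2(v=28); in:-
Tick 9: [PARSE:-, VALIDATE:-, TRANSFORM:-, EMIT:-] out:P3(v=0); in:-
P1: arrives tick 1, valid=False (id=1, id%2=1), emit tick 5, final value 0

Answer: 5 0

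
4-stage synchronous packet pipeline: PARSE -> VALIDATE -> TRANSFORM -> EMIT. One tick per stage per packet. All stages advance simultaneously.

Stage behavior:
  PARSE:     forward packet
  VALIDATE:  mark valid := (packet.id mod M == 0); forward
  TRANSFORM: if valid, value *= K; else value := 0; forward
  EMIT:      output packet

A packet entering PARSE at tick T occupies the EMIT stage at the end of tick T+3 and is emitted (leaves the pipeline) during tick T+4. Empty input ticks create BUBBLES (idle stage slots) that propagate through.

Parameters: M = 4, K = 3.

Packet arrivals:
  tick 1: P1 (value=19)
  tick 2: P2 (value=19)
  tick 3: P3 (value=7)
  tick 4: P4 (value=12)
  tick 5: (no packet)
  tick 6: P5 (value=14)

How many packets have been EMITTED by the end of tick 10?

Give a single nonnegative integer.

Tick 1: [PARSE:P1(v=19,ok=F), VALIDATE:-, TRANSFORM:-, EMIT:-] out:-; in:P1
Tick 2: [PARSE:P2(v=19,ok=F), VALIDATE:P1(v=19,ok=F), TRANSFORM:-, EMIT:-] out:-; in:P2
Tick 3: [PARSE:P3(v=7,ok=F), VALIDATE:P2(v=19,ok=F), TRANSFORM:P1(v=0,ok=F), EMIT:-] out:-; in:P3
Tick 4: [PARSE:P4(v=12,ok=F), VALIDATE:P3(v=7,ok=F), TRANSFORM:P2(v=0,ok=F), EMIT:P1(v=0,ok=F)] out:-; in:P4
Tick 5: [PARSE:-, VALIDATE:P4(v=12,ok=T), TRANSFORM:P3(v=0,ok=F), EMIT:P2(v=0,ok=F)] out:P1(v=0); in:-
Tick 6: [PARSE:P5(v=14,ok=F), VALIDATE:-, TRANSFORM:P4(v=36,ok=T), EMIT:P3(v=0,ok=F)] out:P2(v=0); in:P5
Tick 7: [PARSE:-, VALIDATE:P5(v=14,ok=F), TRANSFORM:-, EMIT:P4(v=36,ok=T)] out:P3(v=0); in:-
Tick 8: [PARSE:-, VALIDATE:-, TRANSFORM:P5(v=0,ok=F), EMIT:-] out:P4(v=36); in:-
Tick 9: [PARSE:-, VALIDATE:-, TRANSFORM:-, EMIT:P5(v=0,ok=F)] out:-; in:-
Tick 10: [PARSE:-, VALIDATE:-, TRANSFORM:-, EMIT:-] out:P5(v=0); in:-
Emitted by tick 10: ['P1', 'P2', 'P3', 'P4', 'P5']

Answer: 5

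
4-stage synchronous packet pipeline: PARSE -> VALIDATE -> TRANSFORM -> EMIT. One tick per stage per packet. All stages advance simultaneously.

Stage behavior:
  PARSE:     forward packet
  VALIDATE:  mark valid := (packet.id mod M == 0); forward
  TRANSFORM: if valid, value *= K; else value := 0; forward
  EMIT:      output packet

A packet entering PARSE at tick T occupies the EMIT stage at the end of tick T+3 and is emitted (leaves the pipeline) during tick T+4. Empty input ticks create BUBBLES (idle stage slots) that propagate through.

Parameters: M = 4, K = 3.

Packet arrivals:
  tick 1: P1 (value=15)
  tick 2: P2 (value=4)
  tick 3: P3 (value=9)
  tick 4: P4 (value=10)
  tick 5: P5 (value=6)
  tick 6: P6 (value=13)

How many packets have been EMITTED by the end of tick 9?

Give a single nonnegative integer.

Answer: 5

Derivation:
Tick 1: [PARSE:P1(v=15,ok=F), VALIDATE:-, TRANSFORM:-, EMIT:-] out:-; in:P1
Tick 2: [PARSE:P2(v=4,ok=F), VALIDATE:P1(v=15,ok=F), TRANSFORM:-, EMIT:-] out:-; in:P2
Tick 3: [PARSE:P3(v=9,ok=F), VALIDATE:P2(v=4,ok=F), TRANSFORM:P1(v=0,ok=F), EMIT:-] out:-; in:P3
Tick 4: [PARSE:P4(v=10,ok=F), VALIDATE:P3(v=9,ok=F), TRANSFORM:P2(v=0,ok=F), EMIT:P1(v=0,ok=F)] out:-; in:P4
Tick 5: [PARSE:P5(v=6,ok=F), VALIDATE:P4(v=10,ok=T), TRANSFORM:P3(v=0,ok=F), EMIT:P2(v=0,ok=F)] out:P1(v=0); in:P5
Tick 6: [PARSE:P6(v=13,ok=F), VALIDATE:P5(v=6,ok=F), TRANSFORM:P4(v=30,ok=T), EMIT:P3(v=0,ok=F)] out:P2(v=0); in:P6
Tick 7: [PARSE:-, VALIDATE:P6(v=13,ok=F), TRANSFORM:P5(v=0,ok=F), EMIT:P4(v=30,ok=T)] out:P3(v=0); in:-
Tick 8: [PARSE:-, VALIDATE:-, TRANSFORM:P6(v=0,ok=F), EMIT:P5(v=0,ok=F)] out:P4(v=30); in:-
Tick 9: [PARSE:-, VALIDATE:-, TRANSFORM:-, EMIT:P6(v=0,ok=F)] out:P5(v=0); in:-
Emitted by tick 9: ['P1', 'P2', 'P3', 'P4', 'P5']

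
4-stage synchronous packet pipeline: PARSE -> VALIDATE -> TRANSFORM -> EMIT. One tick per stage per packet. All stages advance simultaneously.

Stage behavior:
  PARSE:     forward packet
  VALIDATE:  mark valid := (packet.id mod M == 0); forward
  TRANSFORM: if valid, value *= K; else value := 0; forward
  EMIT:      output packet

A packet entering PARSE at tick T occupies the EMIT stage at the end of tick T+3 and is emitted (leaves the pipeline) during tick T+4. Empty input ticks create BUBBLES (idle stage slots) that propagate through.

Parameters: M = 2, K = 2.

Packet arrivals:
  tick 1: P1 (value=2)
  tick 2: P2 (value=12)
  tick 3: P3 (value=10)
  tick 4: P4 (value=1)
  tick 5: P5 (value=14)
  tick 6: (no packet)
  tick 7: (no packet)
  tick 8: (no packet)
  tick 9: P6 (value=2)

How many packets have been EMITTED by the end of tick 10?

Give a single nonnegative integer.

Answer: 5

Derivation:
Tick 1: [PARSE:P1(v=2,ok=F), VALIDATE:-, TRANSFORM:-, EMIT:-] out:-; in:P1
Tick 2: [PARSE:P2(v=12,ok=F), VALIDATE:P1(v=2,ok=F), TRANSFORM:-, EMIT:-] out:-; in:P2
Tick 3: [PARSE:P3(v=10,ok=F), VALIDATE:P2(v=12,ok=T), TRANSFORM:P1(v=0,ok=F), EMIT:-] out:-; in:P3
Tick 4: [PARSE:P4(v=1,ok=F), VALIDATE:P3(v=10,ok=F), TRANSFORM:P2(v=24,ok=T), EMIT:P1(v=0,ok=F)] out:-; in:P4
Tick 5: [PARSE:P5(v=14,ok=F), VALIDATE:P4(v=1,ok=T), TRANSFORM:P3(v=0,ok=F), EMIT:P2(v=24,ok=T)] out:P1(v=0); in:P5
Tick 6: [PARSE:-, VALIDATE:P5(v=14,ok=F), TRANSFORM:P4(v=2,ok=T), EMIT:P3(v=0,ok=F)] out:P2(v=24); in:-
Tick 7: [PARSE:-, VALIDATE:-, TRANSFORM:P5(v=0,ok=F), EMIT:P4(v=2,ok=T)] out:P3(v=0); in:-
Tick 8: [PARSE:-, VALIDATE:-, TRANSFORM:-, EMIT:P5(v=0,ok=F)] out:P4(v=2); in:-
Tick 9: [PARSE:P6(v=2,ok=F), VALIDATE:-, TRANSFORM:-, EMIT:-] out:P5(v=0); in:P6
Tick 10: [PARSE:-, VALIDATE:P6(v=2,ok=T), TRANSFORM:-, EMIT:-] out:-; in:-
Emitted by tick 10: ['P1', 'P2', 'P3', 'P4', 'P5']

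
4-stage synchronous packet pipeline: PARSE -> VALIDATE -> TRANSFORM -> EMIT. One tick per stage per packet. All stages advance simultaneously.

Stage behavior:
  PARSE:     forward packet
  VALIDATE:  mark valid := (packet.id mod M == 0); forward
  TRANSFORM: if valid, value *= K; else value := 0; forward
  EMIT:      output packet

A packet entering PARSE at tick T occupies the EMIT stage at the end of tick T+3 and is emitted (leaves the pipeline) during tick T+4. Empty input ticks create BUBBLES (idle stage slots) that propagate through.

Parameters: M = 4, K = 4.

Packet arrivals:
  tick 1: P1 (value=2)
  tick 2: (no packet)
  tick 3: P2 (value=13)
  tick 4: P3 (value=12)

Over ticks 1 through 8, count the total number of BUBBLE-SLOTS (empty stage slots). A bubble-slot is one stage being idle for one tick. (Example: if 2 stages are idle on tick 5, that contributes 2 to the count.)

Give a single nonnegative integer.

Answer: 20

Derivation:
Tick 1: [PARSE:P1(v=2,ok=F), VALIDATE:-, TRANSFORM:-, EMIT:-] out:-; bubbles=3
Tick 2: [PARSE:-, VALIDATE:P1(v=2,ok=F), TRANSFORM:-, EMIT:-] out:-; bubbles=3
Tick 3: [PARSE:P2(v=13,ok=F), VALIDATE:-, TRANSFORM:P1(v=0,ok=F), EMIT:-] out:-; bubbles=2
Tick 4: [PARSE:P3(v=12,ok=F), VALIDATE:P2(v=13,ok=F), TRANSFORM:-, EMIT:P1(v=0,ok=F)] out:-; bubbles=1
Tick 5: [PARSE:-, VALIDATE:P3(v=12,ok=F), TRANSFORM:P2(v=0,ok=F), EMIT:-] out:P1(v=0); bubbles=2
Tick 6: [PARSE:-, VALIDATE:-, TRANSFORM:P3(v=0,ok=F), EMIT:P2(v=0,ok=F)] out:-; bubbles=2
Tick 7: [PARSE:-, VALIDATE:-, TRANSFORM:-, EMIT:P3(v=0,ok=F)] out:P2(v=0); bubbles=3
Tick 8: [PARSE:-, VALIDATE:-, TRANSFORM:-, EMIT:-] out:P3(v=0); bubbles=4
Total bubble-slots: 20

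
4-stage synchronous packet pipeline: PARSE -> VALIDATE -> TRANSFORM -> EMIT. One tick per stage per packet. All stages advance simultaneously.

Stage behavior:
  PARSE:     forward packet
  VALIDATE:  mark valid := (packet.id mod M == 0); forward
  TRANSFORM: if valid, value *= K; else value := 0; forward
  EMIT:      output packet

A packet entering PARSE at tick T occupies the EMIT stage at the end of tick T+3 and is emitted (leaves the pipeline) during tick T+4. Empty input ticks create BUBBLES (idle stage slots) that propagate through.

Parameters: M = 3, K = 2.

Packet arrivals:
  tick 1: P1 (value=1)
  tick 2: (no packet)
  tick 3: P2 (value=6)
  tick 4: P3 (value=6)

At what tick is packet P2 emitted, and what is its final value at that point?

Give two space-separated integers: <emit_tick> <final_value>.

Tick 1: [PARSE:P1(v=1,ok=F), VALIDATE:-, TRANSFORM:-, EMIT:-] out:-; in:P1
Tick 2: [PARSE:-, VALIDATE:P1(v=1,ok=F), TRANSFORM:-, EMIT:-] out:-; in:-
Tick 3: [PARSE:P2(v=6,ok=F), VALIDATE:-, TRANSFORM:P1(v=0,ok=F), EMIT:-] out:-; in:P2
Tick 4: [PARSE:P3(v=6,ok=F), VALIDATE:P2(v=6,ok=F), TRANSFORM:-, EMIT:P1(v=0,ok=F)] out:-; in:P3
Tick 5: [PARSE:-, VALIDATE:P3(v=6,ok=T), TRANSFORM:P2(v=0,ok=F), EMIT:-] out:P1(v=0); in:-
Tick 6: [PARSE:-, VALIDATE:-, TRANSFORM:P3(v=12,ok=T), EMIT:P2(v=0,ok=F)] out:-; in:-
Tick 7: [PARSE:-, VALIDATE:-, TRANSFORM:-, EMIT:P3(v=12,ok=T)] out:P2(v=0); in:-
Tick 8: [PARSE:-, VALIDATE:-, TRANSFORM:-, EMIT:-] out:P3(v=12); in:-
P2: arrives tick 3, valid=False (id=2, id%3=2), emit tick 7, final value 0

Answer: 7 0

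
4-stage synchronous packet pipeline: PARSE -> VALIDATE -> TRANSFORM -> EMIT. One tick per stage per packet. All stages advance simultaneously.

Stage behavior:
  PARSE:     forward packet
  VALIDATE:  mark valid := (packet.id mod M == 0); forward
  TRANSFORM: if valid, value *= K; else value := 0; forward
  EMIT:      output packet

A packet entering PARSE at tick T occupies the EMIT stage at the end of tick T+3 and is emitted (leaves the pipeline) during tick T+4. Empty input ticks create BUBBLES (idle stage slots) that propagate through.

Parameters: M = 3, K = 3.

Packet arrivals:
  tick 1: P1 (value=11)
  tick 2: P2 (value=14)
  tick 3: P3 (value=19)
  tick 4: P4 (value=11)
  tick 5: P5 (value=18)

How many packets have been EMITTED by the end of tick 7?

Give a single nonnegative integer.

Tick 1: [PARSE:P1(v=11,ok=F), VALIDATE:-, TRANSFORM:-, EMIT:-] out:-; in:P1
Tick 2: [PARSE:P2(v=14,ok=F), VALIDATE:P1(v=11,ok=F), TRANSFORM:-, EMIT:-] out:-; in:P2
Tick 3: [PARSE:P3(v=19,ok=F), VALIDATE:P2(v=14,ok=F), TRANSFORM:P1(v=0,ok=F), EMIT:-] out:-; in:P3
Tick 4: [PARSE:P4(v=11,ok=F), VALIDATE:P3(v=19,ok=T), TRANSFORM:P2(v=0,ok=F), EMIT:P1(v=0,ok=F)] out:-; in:P4
Tick 5: [PARSE:P5(v=18,ok=F), VALIDATE:P4(v=11,ok=F), TRANSFORM:P3(v=57,ok=T), EMIT:P2(v=0,ok=F)] out:P1(v=0); in:P5
Tick 6: [PARSE:-, VALIDATE:P5(v=18,ok=F), TRANSFORM:P4(v=0,ok=F), EMIT:P3(v=57,ok=T)] out:P2(v=0); in:-
Tick 7: [PARSE:-, VALIDATE:-, TRANSFORM:P5(v=0,ok=F), EMIT:P4(v=0,ok=F)] out:P3(v=57); in:-
Emitted by tick 7: ['P1', 'P2', 'P3']

Answer: 3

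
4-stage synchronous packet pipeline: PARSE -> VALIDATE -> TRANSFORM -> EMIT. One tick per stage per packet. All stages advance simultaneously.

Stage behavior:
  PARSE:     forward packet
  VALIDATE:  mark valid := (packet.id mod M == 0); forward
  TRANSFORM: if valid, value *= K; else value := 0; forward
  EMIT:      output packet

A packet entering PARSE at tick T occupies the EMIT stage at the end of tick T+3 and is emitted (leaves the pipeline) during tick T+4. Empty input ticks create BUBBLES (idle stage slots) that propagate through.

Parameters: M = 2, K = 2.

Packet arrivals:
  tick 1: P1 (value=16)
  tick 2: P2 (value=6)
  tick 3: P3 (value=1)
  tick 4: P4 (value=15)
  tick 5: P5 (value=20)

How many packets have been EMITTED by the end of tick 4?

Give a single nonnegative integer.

Tick 1: [PARSE:P1(v=16,ok=F), VALIDATE:-, TRANSFORM:-, EMIT:-] out:-; in:P1
Tick 2: [PARSE:P2(v=6,ok=F), VALIDATE:P1(v=16,ok=F), TRANSFORM:-, EMIT:-] out:-; in:P2
Tick 3: [PARSE:P3(v=1,ok=F), VALIDATE:P2(v=6,ok=T), TRANSFORM:P1(v=0,ok=F), EMIT:-] out:-; in:P3
Tick 4: [PARSE:P4(v=15,ok=F), VALIDATE:P3(v=1,ok=F), TRANSFORM:P2(v=12,ok=T), EMIT:P1(v=0,ok=F)] out:-; in:P4
Emitted by tick 4: []

Answer: 0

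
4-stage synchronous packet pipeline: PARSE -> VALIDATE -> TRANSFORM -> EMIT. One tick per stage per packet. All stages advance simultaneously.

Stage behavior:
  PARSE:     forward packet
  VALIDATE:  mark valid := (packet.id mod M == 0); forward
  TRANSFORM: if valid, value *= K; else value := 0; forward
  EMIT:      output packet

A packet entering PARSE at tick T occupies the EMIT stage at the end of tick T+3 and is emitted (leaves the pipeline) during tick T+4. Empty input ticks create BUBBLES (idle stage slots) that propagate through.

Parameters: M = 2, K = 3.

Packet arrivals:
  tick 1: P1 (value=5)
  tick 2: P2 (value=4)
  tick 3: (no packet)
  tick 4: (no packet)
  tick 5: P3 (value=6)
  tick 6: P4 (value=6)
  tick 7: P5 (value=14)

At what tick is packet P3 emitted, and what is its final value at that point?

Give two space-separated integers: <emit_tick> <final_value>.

Answer: 9 0

Derivation:
Tick 1: [PARSE:P1(v=5,ok=F), VALIDATE:-, TRANSFORM:-, EMIT:-] out:-; in:P1
Tick 2: [PARSE:P2(v=4,ok=F), VALIDATE:P1(v=5,ok=F), TRANSFORM:-, EMIT:-] out:-; in:P2
Tick 3: [PARSE:-, VALIDATE:P2(v=4,ok=T), TRANSFORM:P1(v=0,ok=F), EMIT:-] out:-; in:-
Tick 4: [PARSE:-, VALIDATE:-, TRANSFORM:P2(v=12,ok=T), EMIT:P1(v=0,ok=F)] out:-; in:-
Tick 5: [PARSE:P3(v=6,ok=F), VALIDATE:-, TRANSFORM:-, EMIT:P2(v=12,ok=T)] out:P1(v=0); in:P3
Tick 6: [PARSE:P4(v=6,ok=F), VALIDATE:P3(v=6,ok=F), TRANSFORM:-, EMIT:-] out:P2(v=12); in:P4
Tick 7: [PARSE:P5(v=14,ok=F), VALIDATE:P4(v=6,ok=T), TRANSFORM:P3(v=0,ok=F), EMIT:-] out:-; in:P5
Tick 8: [PARSE:-, VALIDATE:P5(v=14,ok=F), TRANSFORM:P4(v=18,ok=T), EMIT:P3(v=0,ok=F)] out:-; in:-
Tick 9: [PARSE:-, VALIDATE:-, TRANSFORM:P5(v=0,ok=F), EMIT:P4(v=18,ok=T)] out:P3(v=0); in:-
Tick 10: [PARSE:-, VALIDATE:-, TRANSFORM:-, EMIT:P5(v=0,ok=F)] out:P4(v=18); in:-
Tick 11: [PARSE:-, VALIDATE:-, TRANSFORM:-, EMIT:-] out:P5(v=0); in:-
P3: arrives tick 5, valid=False (id=3, id%2=1), emit tick 9, final value 0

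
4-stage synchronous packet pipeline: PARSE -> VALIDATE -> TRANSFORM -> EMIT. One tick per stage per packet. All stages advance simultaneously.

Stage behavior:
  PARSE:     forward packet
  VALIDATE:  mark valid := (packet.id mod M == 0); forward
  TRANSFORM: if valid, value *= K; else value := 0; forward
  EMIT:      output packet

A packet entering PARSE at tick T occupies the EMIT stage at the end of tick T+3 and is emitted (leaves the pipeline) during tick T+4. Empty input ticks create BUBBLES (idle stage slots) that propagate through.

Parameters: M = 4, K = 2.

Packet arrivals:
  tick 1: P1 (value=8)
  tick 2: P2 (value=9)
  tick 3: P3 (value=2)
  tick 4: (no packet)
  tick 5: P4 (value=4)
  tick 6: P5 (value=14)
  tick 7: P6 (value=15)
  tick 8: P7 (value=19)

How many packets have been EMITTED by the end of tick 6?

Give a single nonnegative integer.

Answer: 2

Derivation:
Tick 1: [PARSE:P1(v=8,ok=F), VALIDATE:-, TRANSFORM:-, EMIT:-] out:-; in:P1
Tick 2: [PARSE:P2(v=9,ok=F), VALIDATE:P1(v=8,ok=F), TRANSFORM:-, EMIT:-] out:-; in:P2
Tick 3: [PARSE:P3(v=2,ok=F), VALIDATE:P2(v=9,ok=F), TRANSFORM:P1(v=0,ok=F), EMIT:-] out:-; in:P3
Tick 4: [PARSE:-, VALIDATE:P3(v=2,ok=F), TRANSFORM:P2(v=0,ok=F), EMIT:P1(v=0,ok=F)] out:-; in:-
Tick 5: [PARSE:P4(v=4,ok=F), VALIDATE:-, TRANSFORM:P3(v=0,ok=F), EMIT:P2(v=0,ok=F)] out:P1(v=0); in:P4
Tick 6: [PARSE:P5(v=14,ok=F), VALIDATE:P4(v=4,ok=T), TRANSFORM:-, EMIT:P3(v=0,ok=F)] out:P2(v=0); in:P5
Emitted by tick 6: ['P1', 'P2']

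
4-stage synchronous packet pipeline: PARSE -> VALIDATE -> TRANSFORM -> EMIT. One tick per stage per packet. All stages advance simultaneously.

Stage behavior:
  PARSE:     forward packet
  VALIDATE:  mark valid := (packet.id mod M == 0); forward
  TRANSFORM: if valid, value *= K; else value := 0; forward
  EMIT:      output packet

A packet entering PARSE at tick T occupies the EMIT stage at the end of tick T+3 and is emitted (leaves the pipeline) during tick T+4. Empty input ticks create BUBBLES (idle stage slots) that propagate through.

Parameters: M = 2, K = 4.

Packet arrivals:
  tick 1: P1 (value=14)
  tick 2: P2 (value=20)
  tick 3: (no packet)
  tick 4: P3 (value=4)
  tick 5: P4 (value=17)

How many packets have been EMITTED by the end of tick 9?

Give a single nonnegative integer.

Tick 1: [PARSE:P1(v=14,ok=F), VALIDATE:-, TRANSFORM:-, EMIT:-] out:-; in:P1
Tick 2: [PARSE:P2(v=20,ok=F), VALIDATE:P1(v=14,ok=F), TRANSFORM:-, EMIT:-] out:-; in:P2
Tick 3: [PARSE:-, VALIDATE:P2(v=20,ok=T), TRANSFORM:P1(v=0,ok=F), EMIT:-] out:-; in:-
Tick 4: [PARSE:P3(v=4,ok=F), VALIDATE:-, TRANSFORM:P2(v=80,ok=T), EMIT:P1(v=0,ok=F)] out:-; in:P3
Tick 5: [PARSE:P4(v=17,ok=F), VALIDATE:P3(v=4,ok=F), TRANSFORM:-, EMIT:P2(v=80,ok=T)] out:P1(v=0); in:P4
Tick 6: [PARSE:-, VALIDATE:P4(v=17,ok=T), TRANSFORM:P3(v=0,ok=F), EMIT:-] out:P2(v=80); in:-
Tick 7: [PARSE:-, VALIDATE:-, TRANSFORM:P4(v=68,ok=T), EMIT:P3(v=0,ok=F)] out:-; in:-
Tick 8: [PARSE:-, VALIDATE:-, TRANSFORM:-, EMIT:P4(v=68,ok=T)] out:P3(v=0); in:-
Tick 9: [PARSE:-, VALIDATE:-, TRANSFORM:-, EMIT:-] out:P4(v=68); in:-
Emitted by tick 9: ['P1', 'P2', 'P3', 'P4']

Answer: 4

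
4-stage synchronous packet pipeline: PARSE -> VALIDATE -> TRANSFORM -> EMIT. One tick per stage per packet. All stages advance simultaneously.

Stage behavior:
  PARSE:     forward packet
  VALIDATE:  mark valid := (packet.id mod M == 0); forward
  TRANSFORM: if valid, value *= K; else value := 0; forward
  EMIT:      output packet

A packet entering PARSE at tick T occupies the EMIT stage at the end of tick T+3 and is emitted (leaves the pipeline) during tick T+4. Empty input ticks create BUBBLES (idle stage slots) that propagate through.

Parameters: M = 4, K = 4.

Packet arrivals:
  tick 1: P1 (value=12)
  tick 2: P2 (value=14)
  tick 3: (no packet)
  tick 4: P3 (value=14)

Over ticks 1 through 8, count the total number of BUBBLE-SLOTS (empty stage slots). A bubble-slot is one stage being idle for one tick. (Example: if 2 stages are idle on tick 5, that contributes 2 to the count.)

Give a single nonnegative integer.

Tick 1: [PARSE:P1(v=12,ok=F), VALIDATE:-, TRANSFORM:-, EMIT:-] out:-; bubbles=3
Tick 2: [PARSE:P2(v=14,ok=F), VALIDATE:P1(v=12,ok=F), TRANSFORM:-, EMIT:-] out:-; bubbles=2
Tick 3: [PARSE:-, VALIDATE:P2(v=14,ok=F), TRANSFORM:P1(v=0,ok=F), EMIT:-] out:-; bubbles=2
Tick 4: [PARSE:P3(v=14,ok=F), VALIDATE:-, TRANSFORM:P2(v=0,ok=F), EMIT:P1(v=0,ok=F)] out:-; bubbles=1
Tick 5: [PARSE:-, VALIDATE:P3(v=14,ok=F), TRANSFORM:-, EMIT:P2(v=0,ok=F)] out:P1(v=0); bubbles=2
Tick 6: [PARSE:-, VALIDATE:-, TRANSFORM:P3(v=0,ok=F), EMIT:-] out:P2(v=0); bubbles=3
Tick 7: [PARSE:-, VALIDATE:-, TRANSFORM:-, EMIT:P3(v=0,ok=F)] out:-; bubbles=3
Tick 8: [PARSE:-, VALIDATE:-, TRANSFORM:-, EMIT:-] out:P3(v=0); bubbles=4
Total bubble-slots: 20

Answer: 20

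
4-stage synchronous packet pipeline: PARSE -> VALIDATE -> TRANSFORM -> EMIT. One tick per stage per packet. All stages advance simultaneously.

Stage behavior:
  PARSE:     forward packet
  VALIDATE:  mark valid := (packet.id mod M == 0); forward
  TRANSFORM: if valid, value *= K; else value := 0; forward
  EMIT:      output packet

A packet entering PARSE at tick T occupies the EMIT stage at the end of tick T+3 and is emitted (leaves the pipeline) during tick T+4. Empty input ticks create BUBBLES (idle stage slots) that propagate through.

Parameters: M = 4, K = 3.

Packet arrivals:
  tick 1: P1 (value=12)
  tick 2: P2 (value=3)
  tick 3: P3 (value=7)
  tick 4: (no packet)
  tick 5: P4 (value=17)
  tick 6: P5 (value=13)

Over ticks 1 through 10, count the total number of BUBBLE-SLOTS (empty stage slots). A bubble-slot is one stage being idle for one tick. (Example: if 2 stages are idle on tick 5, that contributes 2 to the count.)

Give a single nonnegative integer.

Tick 1: [PARSE:P1(v=12,ok=F), VALIDATE:-, TRANSFORM:-, EMIT:-] out:-; bubbles=3
Tick 2: [PARSE:P2(v=3,ok=F), VALIDATE:P1(v=12,ok=F), TRANSFORM:-, EMIT:-] out:-; bubbles=2
Tick 3: [PARSE:P3(v=7,ok=F), VALIDATE:P2(v=3,ok=F), TRANSFORM:P1(v=0,ok=F), EMIT:-] out:-; bubbles=1
Tick 4: [PARSE:-, VALIDATE:P3(v=7,ok=F), TRANSFORM:P2(v=0,ok=F), EMIT:P1(v=0,ok=F)] out:-; bubbles=1
Tick 5: [PARSE:P4(v=17,ok=F), VALIDATE:-, TRANSFORM:P3(v=0,ok=F), EMIT:P2(v=0,ok=F)] out:P1(v=0); bubbles=1
Tick 6: [PARSE:P5(v=13,ok=F), VALIDATE:P4(v=17,ok=T), TRANSFORM:-, EMIT:P3(v=0,ok=F)] out:P2(v=0); bubbles=1
Tick 7: [PARSE:-, VALIDATE:P5(v=13,ok=F), TRANSFORM:P4(v=51,ok=T), EMIT:-] out:P3(v=0); bubbles=2
Tick 8: [PARSE:-, VALIDATE:-, TRANSFORM:P5(v=0,ok=F), EMIT:P4(v=51,ok=T)] out:-; bubbles=2
Tick 9: [PARSE:-, VALIDATE:-, TRANSFORM:-, EMIT:P5(v=0,ok=F)] out:P4(v=51); bubbles=3
Tick 10: [PARSE:-, VALIDATE:-, TRANSFORM:-, EMIT:-] out:P5(v=0); bubbles=4
Total bubble-slots: 20

Answer: 20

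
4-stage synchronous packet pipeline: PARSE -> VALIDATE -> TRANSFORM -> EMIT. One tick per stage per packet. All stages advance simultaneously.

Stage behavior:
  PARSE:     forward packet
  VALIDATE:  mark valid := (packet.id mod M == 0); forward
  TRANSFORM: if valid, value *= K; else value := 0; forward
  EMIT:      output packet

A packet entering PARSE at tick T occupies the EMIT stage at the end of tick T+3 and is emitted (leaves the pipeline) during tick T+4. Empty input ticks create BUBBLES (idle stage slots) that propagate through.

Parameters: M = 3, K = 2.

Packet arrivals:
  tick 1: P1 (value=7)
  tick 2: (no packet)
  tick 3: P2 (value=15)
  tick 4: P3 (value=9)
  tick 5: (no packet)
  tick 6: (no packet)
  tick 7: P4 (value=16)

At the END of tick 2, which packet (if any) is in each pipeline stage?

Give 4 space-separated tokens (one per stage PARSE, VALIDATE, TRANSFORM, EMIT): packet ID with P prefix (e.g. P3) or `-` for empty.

Tick 1: [PARSE:P1(v=7,ok=F), VALIDATE:-, TRANSFORM:-, EMIT:-] out:-; in:P1
Tick 2: [PARSE:-, VALIDATE:P1(v=7,ok=F), TRANSFORM:-, EMIT:-] out:-; in:-
At end of tick 2: ['-', 'P1', '-', '-']

Answer: - P1 - -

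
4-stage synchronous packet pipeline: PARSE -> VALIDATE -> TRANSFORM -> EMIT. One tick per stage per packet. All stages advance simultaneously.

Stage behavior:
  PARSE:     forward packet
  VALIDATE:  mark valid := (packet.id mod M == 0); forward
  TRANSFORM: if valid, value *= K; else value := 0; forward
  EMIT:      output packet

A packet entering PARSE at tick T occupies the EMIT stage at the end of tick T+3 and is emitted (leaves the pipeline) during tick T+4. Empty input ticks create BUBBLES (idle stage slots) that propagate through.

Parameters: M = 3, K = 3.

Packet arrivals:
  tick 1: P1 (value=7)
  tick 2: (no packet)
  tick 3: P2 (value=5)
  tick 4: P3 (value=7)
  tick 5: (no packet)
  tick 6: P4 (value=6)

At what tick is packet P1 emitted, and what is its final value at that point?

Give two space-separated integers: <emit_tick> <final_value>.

Answer: 5 0

Derivation:
Tick 1: [PARSE:P1(v=7,ok=F), VALIDATE:-, TRANSFORM:-, EMIT:-] out:-; in:P1
Tick 2: [PARSE:-, VALIDATE:P1(v=7,ok=F), TRANSFORM:-, EMIT:-] out:-; in:-
Tick 3: [PARSE:P2(v=5,ok=F), VALIDATE:-, TRANSFORM:P1(v=0,ok=F), EMIT:-] out:-; in:P2
Tick 4: [PARSE:P3(v=7,ok=F), VALIDATE:P2(v=5,ok=F), TRANSFORM:-, EMIT:P1(v=0,ok=F)] out:-; in:P3
Tick 5: [PARSE:-, VALIDATE:P3(v=7,ok=T), TRANSFORM:P2(v=0,ok=F), EMIT:-] out:P1(v=0); in:-
Tick 6: [PARSE:P4(v=6,ok=F), VALIDATE:-, TRANSFORM:P3(v=21,ok=T), EMIT:P2(v=0,ok=F)] out:-; in:P4
Tick 7: [PARSE:-, VALIDATE:P4(v=6,ok=F), TRANSFORM:-, EMIT:P3(v=21,ok=T)] out:P2(v=0); in:-
Tick 8: [PARSE:-, VALIDATE:-, TRANSFORM:P4(v=0,ok=F), EMIT:-] out:P3(v=21); in:-
Tick 9: [PARSE:-, VALIDATE:-, TRANSFORM:-, EMIT:P4(v=0,ok=F)] out:-; in:-
Tick 10: [PARSE:-, VALIDATE:-, TRANSFORM:-, EMIT:-] out:P4(v=0); in:-
P1: arrives tick 1, valid=False (id=1, id%3=1), emit tick 5, final value 0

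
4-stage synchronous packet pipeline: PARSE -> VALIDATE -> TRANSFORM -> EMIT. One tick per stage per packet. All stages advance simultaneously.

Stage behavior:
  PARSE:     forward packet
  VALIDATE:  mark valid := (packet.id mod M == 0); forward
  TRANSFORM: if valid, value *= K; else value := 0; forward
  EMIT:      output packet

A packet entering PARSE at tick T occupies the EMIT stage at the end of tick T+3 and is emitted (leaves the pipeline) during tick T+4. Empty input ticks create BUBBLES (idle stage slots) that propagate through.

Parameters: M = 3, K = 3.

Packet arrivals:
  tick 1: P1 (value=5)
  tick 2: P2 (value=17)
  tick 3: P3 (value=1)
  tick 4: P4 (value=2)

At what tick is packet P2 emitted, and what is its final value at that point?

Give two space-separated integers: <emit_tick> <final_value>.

Answer: 6 0

Derivation:
Tick 1: [PARSE:P1(v=5,ok=F), VALIDATE:-, TRANSFORM:-, EMIT:-] out:-; in:P1
Tick 2: [PARSE:P2(v=17,ok=F), VALIDATE:P1(v=5,ok=F), TRANSFORM:-, EMIT:-] out:-; in:P2
Tick 3: [PARSE:P3(v=1,ok=F), VALIDATE:P2(v=17,ok=F), TRANSFORM:P1(v=0,ok=F), EMIT:-] out:-; in:P3
Tick 4: [PARSE:P4(v=2,ok=F), VALIDATE:P3(v=1,ok=T), TRANSFORM:P2(v=0,ok=F), EMIT:P1(v=0,ok=F)] out:-; in:P4
Tick 5: [PARSE:-, VALIDATE:P4(v=2,ok=F), TRANSFORM:P3(v=3,ok=T), EMIT:P2(v=0,ok=F)] out:P1(v=0); in:-
Tick 6: [PARSE:-, VALIDATE:-, TRANSFORM:P4(v=0,ok=F), EMIT:P3(v=3,ok=T)] out:P2(v=0); in:-
Tick 7: [PARSE:-, VALIDATE:-, TRANSFORM:-, EMIT:P4(v=0,ok=F)] out:P3(v=3); in:-
Tick 8: [PARSE:-, VALIDATE:-, TRANSFORM:-, EMIT:-] out:P4(v=0); in:-
P2: arrives tick 2, valid=False (id=2, id%3=2), emit tick 6, final value 0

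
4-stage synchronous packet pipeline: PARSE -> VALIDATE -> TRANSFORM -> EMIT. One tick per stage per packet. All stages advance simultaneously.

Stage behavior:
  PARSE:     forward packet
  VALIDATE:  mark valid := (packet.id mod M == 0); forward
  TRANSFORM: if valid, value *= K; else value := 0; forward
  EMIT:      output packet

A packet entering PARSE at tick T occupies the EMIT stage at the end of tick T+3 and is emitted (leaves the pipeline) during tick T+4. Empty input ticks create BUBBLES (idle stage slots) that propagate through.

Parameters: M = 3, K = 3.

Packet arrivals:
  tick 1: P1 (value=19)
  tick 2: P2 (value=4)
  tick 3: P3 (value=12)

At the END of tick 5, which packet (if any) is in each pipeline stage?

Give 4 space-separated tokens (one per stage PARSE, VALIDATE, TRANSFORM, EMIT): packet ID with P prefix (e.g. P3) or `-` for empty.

Answer: - - P3 P2

Derivation:
Tick 1: [PARSE:P1(v=19,ok=F), VALIDATE:-, TRANSFORM:-, EMIT:-] out:-; in:P1
Tick 2: [PARSE:P2(v=4,ok=F), VALIDATE:P1(v=19,ok=F), TRANSFORM:-, EMIT:-] out:-; in:P2
Tick 3: [PARSE:P3(v=12,ok=F), VALIDATE:P2(v=4,ok=F), TRANSFORM:P1(v=0,ok=F), EMIT:-] out:-; in:P3
Tick 4: [PARSE:-, VALIDATE:P3(v=12,ok=T), TRANSFORM:P2(v=0,ok=F), EMIT:P1(v=0,ok=F)] out:-; in:-
Tick 5: [PARSE:-, VALIDATE:-, TRANSFORM:P3(v=36,ok=T), EMIT:P2(v=0,ok=F)] out:P1(v=0); in:-
At end of tick 5: ['-', '-', 'P3', 'P2']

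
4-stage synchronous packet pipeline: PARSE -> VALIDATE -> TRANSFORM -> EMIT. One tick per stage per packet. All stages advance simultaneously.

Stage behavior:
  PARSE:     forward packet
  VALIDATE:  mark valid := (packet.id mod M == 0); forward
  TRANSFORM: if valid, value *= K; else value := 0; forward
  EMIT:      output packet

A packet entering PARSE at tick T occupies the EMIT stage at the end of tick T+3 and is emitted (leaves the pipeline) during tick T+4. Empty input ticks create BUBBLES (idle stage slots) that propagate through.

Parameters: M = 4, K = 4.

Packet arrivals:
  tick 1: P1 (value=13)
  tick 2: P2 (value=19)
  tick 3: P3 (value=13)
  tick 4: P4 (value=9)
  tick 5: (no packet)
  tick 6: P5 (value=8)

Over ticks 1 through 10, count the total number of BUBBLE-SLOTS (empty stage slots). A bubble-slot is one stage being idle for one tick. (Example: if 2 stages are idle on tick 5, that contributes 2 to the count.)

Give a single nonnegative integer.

Tick 1: [PARSE:P1(v=13,ok=F), VALIDATE:-, TRANSFORM:-, EMIT:-] out:-; bubbles=3
Tick 2: [PARSE:P2(v=19,ok=F), VALIDATE:P1(v=13,ok=F), TRANSFORM:-, EMIT:-] out:-; bubbles=2
Tick 3: [PARSE:P3(v=13,ok=F), VALIDATE:P2(v=19,ok=F), TRANSFORM:P1(v=0,ok=F), EMIT:-] out:-; bubbles=1
Tick 4: [PARSE:P4(v=9,ok=F), VALIDATE:P3(v=13,ok=F), TRANSFORM:P2(v=0,ok=F), EMIT:P1(v=0,ok=F)] out:-; bubbles=0
Tick 5: [PARSE:-, VALIDATE:P4(v=9,ok=T), TRANSFORM:P3(v=0,ok=F), EMIT:P2(v=0,ok=F)] out:P1(v=0); bubbles=1
Tick 6: [PARSE:P5(v=8,ok=F), VALIDATE:-, TRANSFORM:P4(v=36,ok=T), EMIT:P3(v=0,ok=F)] out:P2(v=0); bubbles=1
Tick 7: [PARSE:-, VALIDATE:P5(v=8,ok=F), TRANSFORM:-, EMIT:P4(v=36,ok=T)] out:P3(v=0); bubbles=2
Tick 8: [PARSE:-, VALIDATE:-, TRANSFORM:P5(v=0,ok=F), EMIT:-] out:P4(v=36); bubbles=3
Tick 9: [PARSE:-, VALIDATE:-, TRANSFORM:-, EMIT:P5(v=0,ok=F)] out:-; bubbles=3
Tick 10: [PARSE:-, VALIDATE:-, TRANSFORM:-, EMIT:-] out:P5(v=0); bubbles=4
Total bubble-slots: 20

Answer: 20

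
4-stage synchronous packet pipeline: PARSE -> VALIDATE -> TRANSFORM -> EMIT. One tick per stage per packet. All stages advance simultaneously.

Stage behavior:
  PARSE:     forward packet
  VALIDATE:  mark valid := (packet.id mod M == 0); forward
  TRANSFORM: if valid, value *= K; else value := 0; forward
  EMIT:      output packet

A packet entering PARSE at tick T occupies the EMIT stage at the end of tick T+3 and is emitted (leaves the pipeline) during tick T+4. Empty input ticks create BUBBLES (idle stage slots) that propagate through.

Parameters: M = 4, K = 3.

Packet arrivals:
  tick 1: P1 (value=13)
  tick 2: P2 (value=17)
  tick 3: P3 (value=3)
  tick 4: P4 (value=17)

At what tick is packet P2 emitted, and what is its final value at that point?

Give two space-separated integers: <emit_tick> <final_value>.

Answer: 6 0

Derivation:
Tick 1: [PARSE:P1(v=13,ok=F), VALIDATE:-, TRANSFORM:-, EMIT:-] out:-; in:P1
Tick 2: [PARSE:P2(v=17,ok=F), VALIDATE:P1(v=13,ok=F), TRANSFORM:-, EMIT:-] out:-; in:P2
Tick 3: [PARSE:P3(v=3,ok=F), VALIDATE:P2(v=17,ok=F), TRANSFORM:P1(v=0,ok=F), EMIT:-] out:-; in:P3
Tick 4: [PARSE:P4(v=17,ok=F), VALIDATE:P3(v=3,ok=F), TRANSFORM:P2(v=0,ok=F), EMIT:P1(v=0,ok=F)] out:-; in:P4
Tick 5: [PARSE:-, VALIDATE:P4(v=17,ok=T), TRANSFORM:P3(v=0,ok=F), EMIT:P2(v=0,ok=F)] out:P1(v=0); in:-
Tick 6: [PARSE:-, VALIDATE:-, TRANSFORM:P4(v=51,ok=T), EMIT:P3(v=0,ok=F)] out:P2(v=0); in:-
Tick 7: [PARSE:-, VALIDATE:-, TRANSFORM:-, EMIT:P4(v=51,ok=T)] out:P3(v=0); in:-
Tick 8: [PARSE:-, VALIDATE:-, TRANSFORM:-, EMIT:-] out:P4(v=51); in:-
P2: arrives tick 2, valid=False (id=2, id%4=2), emit tick 6, final value 0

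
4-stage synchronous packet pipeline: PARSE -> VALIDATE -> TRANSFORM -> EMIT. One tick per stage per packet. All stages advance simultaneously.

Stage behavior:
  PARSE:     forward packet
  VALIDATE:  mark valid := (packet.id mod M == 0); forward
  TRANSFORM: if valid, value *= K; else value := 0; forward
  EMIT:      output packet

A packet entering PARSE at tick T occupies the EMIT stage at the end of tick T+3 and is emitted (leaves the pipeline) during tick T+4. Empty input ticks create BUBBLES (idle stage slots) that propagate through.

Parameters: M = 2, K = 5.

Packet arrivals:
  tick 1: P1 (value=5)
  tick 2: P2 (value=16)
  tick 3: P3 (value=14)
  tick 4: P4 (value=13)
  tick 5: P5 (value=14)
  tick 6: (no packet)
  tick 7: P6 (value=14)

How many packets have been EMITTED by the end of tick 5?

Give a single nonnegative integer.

Tick 1: [PARSE:P1(v=5,ok=F), VALIDATE:-, TRANSFORM:-, EMIT:-] out:-; in:P1
Tick 2: [PARSE:P2(v=16,ok=F), VALIDATE:P1(v=5,ok=F), TRANSFORM:-, EMIT:-] out:-; in:P2
Tick 3: [PARSE:P3(v=14,ok=F), VALIDATE:P2(v=16,ok=T), TRANSFORM:P1(v=0,ok=F), EMIT:-] out:-; in:P3
Tick 4: [PARSE:P4(v=13,ok=F), VALIDATE:P3(v=14,ok=F), TRANSFORM:P2(v=80,ok=T), EMIT:P1(v=0,ok=F)] out:-; in:P4
Tick 5: [PARSE:P5(v=14,ok=F), VALIDATE:P4(v=13,ok=T), TRANSFORM:P3(v=0,ok=F), EMIT:P2(v=80,ok=T)] out:P1(v=0); in:P5
Emitted by tick 5: ['P1']

Answer: 1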